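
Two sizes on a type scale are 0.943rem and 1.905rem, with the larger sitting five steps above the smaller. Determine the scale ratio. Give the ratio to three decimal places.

1.151

The ratio satisfies 0.943 × r⁵ = 1.905, so r = (1.905 / 0.943)^(1/5).
r = 2.0201^(1/5) ≈ 1.1510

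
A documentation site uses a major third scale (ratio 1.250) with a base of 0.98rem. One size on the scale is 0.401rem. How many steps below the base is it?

4

1.250ⁿ = 0.98 / 0.401 = 2.4439
n = ln(2.4439) / ln(1.250) = 0.8936 / 0.2231 ≈ 4.00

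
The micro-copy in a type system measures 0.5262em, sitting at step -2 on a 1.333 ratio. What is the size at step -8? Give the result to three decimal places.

The gap is -8 − (-2) = -6 steps, so the factor is 1.333^-6.
0.5262 ÷ 1.333⁶ = 0.5262 ÷ 5.61023 ≈ 0.094

0.094em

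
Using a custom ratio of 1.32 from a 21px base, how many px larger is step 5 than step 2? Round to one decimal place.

Step 2: 21.0 × 1.32² = 36.590px
Step 5: 21.0 × 1.32⁵ = 84.157px
Difference: 84.157 − 36.590 = 47.567px

47.6px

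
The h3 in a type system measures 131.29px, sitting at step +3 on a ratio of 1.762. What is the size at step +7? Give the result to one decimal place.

1265.5px

131.29 × 1.762⁴ = 131.29 × 9.63881 ≈ 1265.480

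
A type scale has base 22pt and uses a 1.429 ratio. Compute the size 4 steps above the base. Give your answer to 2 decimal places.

91.74pt

22.0 × 1.429⁴ = 22.0 × 4.16993 ≈ 91.74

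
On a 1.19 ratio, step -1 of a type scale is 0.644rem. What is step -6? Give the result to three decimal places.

0.270rem

0.644 ÷ 1.19⁵ = 0.644 ÷ 2.38635 ≈ 0.270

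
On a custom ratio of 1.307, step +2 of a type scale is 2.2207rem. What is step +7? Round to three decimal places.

8.470rem

Moving from step +2 to step +7 is 5 steps up, so multiply by r⁵.
2.2207 × 1.307⁵ = 2.2207 × 3.81398 ≈ 8.470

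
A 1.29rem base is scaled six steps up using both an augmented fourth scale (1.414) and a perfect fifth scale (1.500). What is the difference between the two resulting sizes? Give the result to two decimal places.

4.38rem

Augmented fourth: 1.29 × 1.414⁶ = 10.3107rem
Perfect fifth: 1.29 × 1.500⁶ = 14.6939rem
Difference: 14.6939 − 10.3107 = 4.3832rem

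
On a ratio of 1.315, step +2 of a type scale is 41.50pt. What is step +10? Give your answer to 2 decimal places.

371.07pt

41.50 × 1.315⁸ = 41.50 × 8.94141 ≈ 371.069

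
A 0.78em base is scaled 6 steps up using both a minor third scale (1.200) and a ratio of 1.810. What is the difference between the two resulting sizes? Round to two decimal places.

25.10em

Minor third: 0.78 × 1.200⁶ = 2.3291em
At 1.810: 0.78 × 1.810⁶ = 27.4262em
Difference: 27.4262 − 2.3291 = 25.0971em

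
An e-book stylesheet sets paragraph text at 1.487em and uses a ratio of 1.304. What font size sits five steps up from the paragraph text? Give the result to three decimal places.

5.607em

Each step on a modular scale multiplies by the ratio, so the size n steps from the base is base × ratioⁿ.
1.487 × 1.304⁵ = 1.487 × 3.77040 ≈ 5.607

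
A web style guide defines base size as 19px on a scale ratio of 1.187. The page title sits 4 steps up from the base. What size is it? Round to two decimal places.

37.72px

A modular type scale is a geometric sequence: sizeₙ = base × rⁿ.
19.0 × 1.187⁴ = 19.0 × 1.98519 ≈ 37.72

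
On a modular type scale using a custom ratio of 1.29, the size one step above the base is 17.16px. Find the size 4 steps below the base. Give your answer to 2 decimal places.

4.80px

The gap is -4 − (1) = -5 steps, so the factor is 1.29^-5.
17.16 ÷ 1.29⁵ = 17.16 ÷ 3.57231 ≈ 4.804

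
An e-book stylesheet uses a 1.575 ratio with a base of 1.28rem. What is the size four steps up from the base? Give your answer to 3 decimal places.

7.876rem

1.28 × 1.575⁴ = 1.28 × 6.15350 ≈ 7.876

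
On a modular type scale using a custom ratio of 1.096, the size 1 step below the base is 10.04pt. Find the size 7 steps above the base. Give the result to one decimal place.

10.04 × 1.096⁸ = 10.04 × 2.08202 ≈ 20.903

20.9pt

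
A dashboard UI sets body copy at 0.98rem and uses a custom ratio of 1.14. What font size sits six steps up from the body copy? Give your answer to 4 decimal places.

2.1511rem

0.98 × 1.14⁶ = 0.98 × 2.19497 ≈ 2.1511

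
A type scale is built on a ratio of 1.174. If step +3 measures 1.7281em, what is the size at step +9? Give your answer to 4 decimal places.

Moving from step +3 to step +9 is 6 steps up, so multiply by r⁶.
1.7281 × 1.174⁶ = 1.7281 × 2.61823 ≈ 4.5246

4.5246em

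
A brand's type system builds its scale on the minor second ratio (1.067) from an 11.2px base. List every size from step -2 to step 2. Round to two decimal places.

Step -2: 11.2 ÷ 1.067² = 9.84
Step -1: 11.2 ÷ 1.067 = 10.50
Step 0: 11.2px
Step 1: 11.2 × 1.067 = 11.95
Step 2: 11.2 × 1.067² = 12.75

9.84px, 10.50px, 11.20px, 11.95px, 12.75px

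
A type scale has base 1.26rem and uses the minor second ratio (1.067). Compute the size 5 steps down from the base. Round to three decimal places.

1.26 ÷ 1.067⁵ = 1.26 ÷ 1.38300 ≈ 0.911

0.911rem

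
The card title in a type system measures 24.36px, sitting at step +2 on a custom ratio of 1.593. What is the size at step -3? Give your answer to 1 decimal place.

Moving from step +2 to step -3 is 5 steps down, so divide by r⁵.
24.36 ÷ 1.593⁵ = 24.36 ÷ 10.25838 ≈ 2.375

2.4px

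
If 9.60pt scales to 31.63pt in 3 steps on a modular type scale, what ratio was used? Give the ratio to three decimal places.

r³ = 31.63 / 9.60, so r = (31.63/9.60)^(1/3).
r = 3.2948^(1/3) ≈ 1.4880

1.488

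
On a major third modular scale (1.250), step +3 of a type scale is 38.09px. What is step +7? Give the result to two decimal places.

92.99px

Moving from step +3 to step +7 is 4 steps up, so multiply by r⁴.
38.09 × 1.250⁴ = 38.09 × 2.44141 ≈ 92.993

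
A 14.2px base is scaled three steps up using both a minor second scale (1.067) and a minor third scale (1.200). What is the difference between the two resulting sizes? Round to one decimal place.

Minor second: 14.2 × 1.067³ = 17.250px
Minor third: 14.2 × 1.200³ = 24.538px
Difference: 24.538 − 17.250 = 7.288px

7.3px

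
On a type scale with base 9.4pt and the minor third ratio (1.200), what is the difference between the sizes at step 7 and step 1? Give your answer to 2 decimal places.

22.40pt

Step 1: 9.4 × 1.200 = 11.2800pt
Step 7: 9.4 × 1.200⁷ = 33.6819pt
Difference: 33.6819 − 11.2800 = 22.4019pt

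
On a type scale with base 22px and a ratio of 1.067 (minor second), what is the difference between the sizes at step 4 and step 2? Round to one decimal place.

Step 2: 22.0 × 1.067² = 25.047px
Step 4: 22.0 × 1.067⁴ = 28.515px
Difference: 28.515 − 25.047 = 3.468px

3.5px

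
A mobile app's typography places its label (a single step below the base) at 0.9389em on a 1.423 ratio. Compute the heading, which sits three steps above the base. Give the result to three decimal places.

3.850em

0.9389 × 1.423⁴ = 0.9389 × 4.10034 ≈ 3.850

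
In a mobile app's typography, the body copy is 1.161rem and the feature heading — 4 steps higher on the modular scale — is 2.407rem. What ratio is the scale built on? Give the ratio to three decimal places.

1.200

The ratio satisfies 1.161 × r⁴ = 2.407, so r = (2.407 / 1.161)^(1/4).
r = 2.0732^(1/4) ≈ 1.1999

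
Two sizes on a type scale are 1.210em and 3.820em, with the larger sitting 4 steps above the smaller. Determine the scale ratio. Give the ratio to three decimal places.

1.333

r⁴ = 3.820 / 1.210, so r = (3.820/1.210)^(1/4).
r = 3.1570^(1/4) ≈ 1.3330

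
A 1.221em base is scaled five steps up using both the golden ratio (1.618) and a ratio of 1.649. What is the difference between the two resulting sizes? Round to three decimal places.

1.348em

Golden ratio: 1.221 × 1.618⁵ = 13.53968em
At 1.649: 1.221 × 1.649⁵ = 14.88740em
Difference: 14.88740 − 13.53968 = 1.34772em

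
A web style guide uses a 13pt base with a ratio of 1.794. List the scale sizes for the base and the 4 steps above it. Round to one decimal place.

13.0pt, 23.3pt, 41.8pt, 75.1pt, 134.7pt

Step 0: 13pt
Step 1: 13.0 × 1.794 = 23.3
Step 2: 13.0 × 1.794² = 41.8
Step 3: 13.0 × 1.794³ = 75.1
Step 4: 13.0 × 1.794⁴ = 134.7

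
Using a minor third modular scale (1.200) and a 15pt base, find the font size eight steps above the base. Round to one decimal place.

64.5pt

15.0 × 1.200⁸ = 15.0 × 4.29982 ≈ 64.50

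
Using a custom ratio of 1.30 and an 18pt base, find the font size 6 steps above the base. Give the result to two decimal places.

86.88pt

Each step on a modular scale multiplies by the ratio, so the size n steps from the base is base × ratioⁿ.
18.0 × 1.30⁶ = 18.0 × 4.82681 ≈ 86.88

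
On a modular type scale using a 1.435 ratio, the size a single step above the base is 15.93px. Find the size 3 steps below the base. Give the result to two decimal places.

3.76px

The gap is -3 − (1) = -4 steps, so the factor is 1.435^-4.
15.93 ÷ 1.435⁴ = 15.93 ÷ 4.24041 ≈ 3.757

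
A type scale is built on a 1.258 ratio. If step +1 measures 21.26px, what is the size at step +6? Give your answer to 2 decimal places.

21.26 × 1.258⁵ = 21.26 × 3.15067 ≈ 66.983

66.98px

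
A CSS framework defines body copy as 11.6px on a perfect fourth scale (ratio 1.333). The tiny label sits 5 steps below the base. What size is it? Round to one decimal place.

A modular type scale is a geometric sequence: sizeₙ = base × rⁿ.
11.6 ÷ 1.333⁵ = 11.6 ÷ 4.20873 ≈ 2.76

2.8px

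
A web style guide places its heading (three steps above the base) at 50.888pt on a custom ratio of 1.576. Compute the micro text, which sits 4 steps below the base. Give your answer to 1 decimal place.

50.888 ÷ 1.576⁷ = 50.888 ÷ 24.14869 ≈ 2.107

2.1pt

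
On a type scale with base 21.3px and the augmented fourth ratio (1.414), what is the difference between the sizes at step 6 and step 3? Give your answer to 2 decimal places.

Step 3: 21.3 × 1.414³ = 60.2182px
Step 6: 21.3 × 1.414⁶ = 170.2457px
Difference: 170.2457 − 60.2182 = 110.0275px

110.03px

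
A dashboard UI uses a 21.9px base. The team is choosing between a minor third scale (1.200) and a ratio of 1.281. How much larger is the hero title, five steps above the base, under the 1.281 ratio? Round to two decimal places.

Minor third: 21.9 × 1.200⁵ = 54.4942px
At 1.281: 21.9 × 1.281⁵ = 75.5422px
Difference: 75.5422 − 54.4942 = 21.0480px

21.05px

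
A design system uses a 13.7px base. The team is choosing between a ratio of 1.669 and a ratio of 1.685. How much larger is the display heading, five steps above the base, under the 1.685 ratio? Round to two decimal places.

8.67px

At 1.669: 13.7 × 1.669⁵ = 177.4199px
At 1.685: 13.7 × 1.685⁵ = 186.0887px
Difference: 186.0887 − 177.4199 = 8.6688px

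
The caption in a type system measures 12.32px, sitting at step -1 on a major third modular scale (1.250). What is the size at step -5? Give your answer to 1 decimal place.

12.32 ÷ 1.250⁴ = 12.32 ÷ 2.44141 ≈ 5.046

5.0px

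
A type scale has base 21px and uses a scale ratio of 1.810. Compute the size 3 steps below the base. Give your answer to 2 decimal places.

21.0 ÷ 1.810³ = 21.0 ÷ 5.92974 ≈ 3.54

3.54px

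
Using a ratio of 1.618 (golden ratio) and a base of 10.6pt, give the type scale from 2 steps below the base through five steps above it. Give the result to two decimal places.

Step -2: 10.6 ÷ 1.618² = 4.05
Step -1: 10.6 ÷ 1.618 = 6.55
Step 0: 10.6pt
Step 1: 10.6 × 1.618 = 17.15
Step 2: 10.6 × 1.618² = 27.75
Step 3: 10.6 × 1.618³ = 44.90
Step 4: 10.6 × 1.618⁴ = 72.65
Step 5: 10.6 × 1.618⁵ = 117.54

4.05pt, 6.55pt, 10.60pt, 17.15pt, 27.75pt, 44.90pt, 72.65pt, 117.54pt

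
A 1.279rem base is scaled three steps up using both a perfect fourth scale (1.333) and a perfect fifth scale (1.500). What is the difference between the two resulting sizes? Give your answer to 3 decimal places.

Perfect fourth: 1.279 × 1.333³ = 3.02943rem
Perfect fifth: 1.279 × 1.500³ = 4.31663rem
Difference: 4.31663 − 3.02943 = 1.28720rem

1.287rem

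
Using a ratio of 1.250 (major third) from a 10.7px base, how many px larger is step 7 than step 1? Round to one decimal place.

Step 1: 10.7 × 1.250 = 13.375px
Step 7: 10.7 × 1.250⁷ = 51.022px
Difference: 51.022 − 13.375 = 37.647px

37.6px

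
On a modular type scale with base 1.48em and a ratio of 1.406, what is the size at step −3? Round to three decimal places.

1.48 ÷ 1.406³ = 1.48 ÷ 2.77943 ≈ 0.532

0.532em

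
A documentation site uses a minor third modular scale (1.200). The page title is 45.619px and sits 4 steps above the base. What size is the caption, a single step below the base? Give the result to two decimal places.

Moving from step +4 to step -1 is 5 steps down, so divide by r⁵.
45.619 ÷ 1.200⁵ = 45.619 ÷ 2.48832 ≈ 18.333

18.33px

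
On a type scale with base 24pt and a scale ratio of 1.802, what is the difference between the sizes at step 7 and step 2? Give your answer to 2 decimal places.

1402.86pt

Step 2: 24.0 × 1.802² = 77.9329pt
Step 7: 24.0 × 1.802⁷ = 1480.7943pt
Difference: 1480.7943 − 77.9329 = 1402.8614pt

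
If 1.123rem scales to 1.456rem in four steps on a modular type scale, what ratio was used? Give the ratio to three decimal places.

r⁴ = 1.456 / 1.123, so r = (1.456/1.123)^(1/4).
r = 1.2965^(1/4) ≈ 1.0671

1.067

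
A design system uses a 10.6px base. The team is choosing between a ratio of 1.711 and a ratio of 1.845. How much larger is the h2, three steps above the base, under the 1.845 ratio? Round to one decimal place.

13.5px

At 1.711: 10.6 × 1.711³ = 53.095px
At 1.845: 10.6 × 1.845³ = 66.573px
Difference: 66.573 − 53.095 = 13.478px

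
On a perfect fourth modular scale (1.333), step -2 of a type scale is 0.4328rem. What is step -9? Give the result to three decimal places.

0.058rem

The gap is -9 − (-2) = -7 steps, so the factor is 1.333^-7.
0.4328 ÷ 1.333⁷ = 0.4328 ÷ 7.47844 ≈ 0.058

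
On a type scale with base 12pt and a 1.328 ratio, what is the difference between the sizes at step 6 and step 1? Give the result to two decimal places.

Step 1: 12.0 × 1.328 = 15.9360pt
Step 6: 12.0 × 1.328⁶ = 65.8218pt
Difference: 65.8218 − 15.9360 = 49.8858pt

49.89pt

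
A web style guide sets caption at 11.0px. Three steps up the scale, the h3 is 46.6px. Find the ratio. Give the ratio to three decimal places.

1.618

The ratio satisfies 11.0 × r³ = 46.6, so r = (46.6 / 11.0)^(1/3).
r = 4.2364^(1/3) ≈ 1.6181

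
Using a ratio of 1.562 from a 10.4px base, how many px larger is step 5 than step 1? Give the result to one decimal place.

Step 1: 10.4 × 1.562 = 16.245px
Step 5: 10.4 × 1.562⁵ = 96.703px
Difference: 96.703 − 16.245 = 80.458px

80.5px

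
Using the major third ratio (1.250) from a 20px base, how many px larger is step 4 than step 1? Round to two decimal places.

23.83px

Step 1: 20.0 × 1.250 = 25.0000px
Step 4: 20.0 × 1.250⁴ = 48.8281px
Difference: 48.8281 − 25.0000 = 23.8281px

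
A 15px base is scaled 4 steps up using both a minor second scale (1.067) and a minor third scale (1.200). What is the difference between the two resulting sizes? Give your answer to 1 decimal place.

Minor second: 15.0 × 1.067⁴ = 19.442px
Minor third: 15.0 × 1.200⁴ = 31.104px
Difference: 31.104 − 19.442 = 11.662px

11.7px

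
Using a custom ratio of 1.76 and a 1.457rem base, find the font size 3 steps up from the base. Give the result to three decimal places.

Every step multiplies by the scale ratio.
1.457 × 1.76³ = 1.457 × 5.45178 ≈ 7.943

7.943rem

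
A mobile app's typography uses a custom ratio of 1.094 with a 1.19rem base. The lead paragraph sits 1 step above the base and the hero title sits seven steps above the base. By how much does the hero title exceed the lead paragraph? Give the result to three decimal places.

Step 1: 1.19 × 1.094 = 1.30186rem
Step 7: 1.19 × 1.094⁷ = 2.23187rem
Difference: 2.23187 − 1.30186 = 0.93001rem

0.930rem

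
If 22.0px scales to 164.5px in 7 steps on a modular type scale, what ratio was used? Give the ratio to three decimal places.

r⁷ = 164.5 / 22.0, so r = (164.5/22.0)^(1/7).
r = 7.4773^(1/7) ≈ 1.3330

1.333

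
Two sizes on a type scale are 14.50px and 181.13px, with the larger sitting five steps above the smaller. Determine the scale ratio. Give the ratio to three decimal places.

1.657

The ratio satisfies 14.50 × r⁵ = 181.13, so r = (181.13 / 14.50)^(1/5).
r = 12.4917^(1/5) ≈ 1.6570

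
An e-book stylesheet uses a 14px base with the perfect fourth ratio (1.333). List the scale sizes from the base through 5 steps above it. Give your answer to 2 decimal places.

14.00px, 18.66px, 24.88px, 33.16px, 44.20px, 58.92px

Step 0: 14px
Step 1: 14.0 × 1.333 = 18.66
Step 2: 14.0 × 1.333² = 24.88
Step 3: 14.0 × 1.333³ = 33.16
Step 4: 14.0 × 1.333⁴ = 44.20
Step 5: 14.0 × 1.333⁵ = 58.92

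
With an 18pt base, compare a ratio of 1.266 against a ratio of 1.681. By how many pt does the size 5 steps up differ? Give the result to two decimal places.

183.07pt

At 1.266: 18.0 × 1.266⁵ = 58.5384pt
At 1.681: 18.0 × 1.681⁵ = 241.6079pt
Difference: 241.6079 − 58.5384 = 183.0695pt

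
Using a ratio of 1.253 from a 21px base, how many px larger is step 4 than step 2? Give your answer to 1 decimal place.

Step 2: 21.0 × 1.253² = 32.970px
Step 4: 21.0 × 1.253⁴ = 51.763px
Difference: 51.763 − 32.970 = 18.793px

18.8px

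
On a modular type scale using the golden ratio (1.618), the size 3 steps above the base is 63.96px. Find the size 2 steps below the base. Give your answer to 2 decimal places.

5.77px

The gap is -2 − (3) = -5 steps, so the factor is 1.618^-5.
63.96 ÷ 1.618⁵ = 63.96 ÷ 11.08901 ≈ 5.768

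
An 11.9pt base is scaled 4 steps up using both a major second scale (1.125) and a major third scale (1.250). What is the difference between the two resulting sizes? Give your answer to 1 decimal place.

Major second: 11.9 × 1.125⁴ = 19.061pt
Major third: 11.9 × 1.250⁴ = 29.053pt
Difference: 29.053 − 19.061 = 9.992pt

10.0pt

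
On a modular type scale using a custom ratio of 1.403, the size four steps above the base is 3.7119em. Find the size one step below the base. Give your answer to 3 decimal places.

Moving from step +4 to step -1 is 5 steps down, so divide by r⁵.
3.7119 ÷ 1.403⁵ = 3.7119 ÷ 5.43611 ≈ 0.683

0.683em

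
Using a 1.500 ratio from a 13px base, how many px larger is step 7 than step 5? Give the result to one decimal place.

123.4px

Step 5: 13.0 × 1.500⁵ = 98.719px
Step 7: 13.0 × 1.500⁷ = 222.117px
Difference: 222.117 − 98.719 = 123.398px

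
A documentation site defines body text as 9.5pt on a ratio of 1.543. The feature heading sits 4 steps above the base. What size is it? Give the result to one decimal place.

53.9pt

Each step on a modular scale multiplies by the ratio, so the size n steps from the base is base × ratioⁿ.
9.5 × 1.543⁴ = 9.5 × 5.66844 ≈ 53.85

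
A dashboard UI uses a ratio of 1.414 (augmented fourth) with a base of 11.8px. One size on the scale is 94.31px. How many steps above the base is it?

6

1.414ⁿ = 94.31 / 11.8 = 7.9924
n = ln(7.9924) / ln(1.414) = 2.0785 / 0.3464 ≈ 6.00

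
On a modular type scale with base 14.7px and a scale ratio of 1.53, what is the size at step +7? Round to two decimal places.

288.51px

A modular type scale is a geometric sequence: sizeₙ = base × rⁿ.
14.7 × 1.53⁷ = 14.7 × 19.62637 ≈ 288.51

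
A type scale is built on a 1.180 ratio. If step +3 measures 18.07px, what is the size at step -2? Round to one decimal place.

Moving from step +3 to step -2 is 5 steps down, so divide by r⁵.
18.07 ÷ 1.180⁵ = 18.07 ÷ 2.28776 ≈ 7.899

7.9px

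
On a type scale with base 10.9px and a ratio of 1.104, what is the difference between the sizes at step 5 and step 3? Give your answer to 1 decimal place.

Step 3: 10.9 × 1.104³ = 14.667px
Step 5: 10.9 × 1.104⁵ = 17.876px
Difference: 17.876 − 14.667 = 3.209px

3.2px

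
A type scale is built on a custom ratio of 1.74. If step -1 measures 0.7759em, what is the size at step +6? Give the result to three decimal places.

37.467em

0.7759 × 1.74⁷ = 0.7759 × 48.28861 ≈ 37.467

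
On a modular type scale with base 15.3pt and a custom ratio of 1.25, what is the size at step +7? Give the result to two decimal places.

72.96pt

15.3 × 1.25⁷ = 15.3 × 4.76837 ≈ 72.96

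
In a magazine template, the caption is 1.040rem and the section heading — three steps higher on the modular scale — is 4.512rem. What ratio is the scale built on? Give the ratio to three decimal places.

The ratio satisfies 1.040 × r³ = 4.512, so r = (4.512 / 1.040)^(1/3).
r = 4.3385^(1/3) ≈ 1.6310

1.631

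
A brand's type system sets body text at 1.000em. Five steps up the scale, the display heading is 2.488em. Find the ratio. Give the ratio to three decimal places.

r⁵ = 2.488 / 1.000, so r = (2.488/1.000)^(1/5).
r = 2.4880^(1/5) ≈ 1.2000

1.200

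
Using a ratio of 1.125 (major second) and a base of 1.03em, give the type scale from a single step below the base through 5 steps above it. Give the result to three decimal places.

Step -1: 1.03 ÷ 1.125 = 0.916
Step 0: 1.03em
Step 1: 1.03 × 1.125 = 1.159
Step 2: 1.03 × 1.125² = 1.304
Step 3: 1.03 × 1.125³ = 1.467
Step 4: 1.03 × 1.125⁴ = 1.650
Step 5: 1.03 × 1.125⁵ = 1.856

0.916em, 1.030em, 1.159em, 1.304em, 1.467em, 1.650em, 1.856em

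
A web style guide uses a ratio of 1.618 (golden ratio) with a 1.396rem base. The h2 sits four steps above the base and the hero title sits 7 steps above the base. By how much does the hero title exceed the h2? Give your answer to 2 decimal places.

30.96rem

Step 4: 1.396 × 1.618⁴ = 9.5675rem
Step 7: 1.396 × 1.618⁷ = 40.5261rem
Difference: 40.5261 − 9.5675 = 30.9586rem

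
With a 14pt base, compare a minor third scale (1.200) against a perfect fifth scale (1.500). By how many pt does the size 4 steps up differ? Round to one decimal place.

Minor third: 14.0 × 1.200⁴ = 29.030pt
Perfect fifth: 14.0 × 1.500⁴ = 70.875pt
Difference: 70.875 − 29.030 = 41.845pt

41.8pt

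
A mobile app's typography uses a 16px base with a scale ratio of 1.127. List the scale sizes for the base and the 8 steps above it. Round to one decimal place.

Step 0: 16px
Step 1: 16.0 × 1.127 = 18.0
Step 2: 16.0 × 1.127² = 20.3
Step 3: 16.0 × 1.127³ = 22.9
Step 4: 16.0 × 1.127⁴ = 25.8
Step 5: 16.0 × 1.127⁵ = 29.1
Step 6: 16.0 × 1.127⁶ = 32.8
Step 7: 16.0 × 1.127⁷ = 36.9
Step 8: 16.0 × 1.127⁸ = 41.6

16.0px, 18.0px, 20.3px, 22.9px, 25.8px, 29.1px, 32.8px, 36.9px, 41.6px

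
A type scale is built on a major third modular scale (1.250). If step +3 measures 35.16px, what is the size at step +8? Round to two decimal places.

35.16 × 1.250⁵ = 35.16 × 3.05176 ≈ 107.300

107.30px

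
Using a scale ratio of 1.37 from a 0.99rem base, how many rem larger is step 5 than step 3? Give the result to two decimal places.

2.23rem

Step 3: 0.99 × 1.37³ = 2.5456rem
Step 5: 0.99 × 1.37⁵ = 4.7779rem
Difference: 4.7779 − 2.5456 = 2.2323rem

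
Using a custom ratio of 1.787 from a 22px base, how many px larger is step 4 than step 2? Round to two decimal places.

Step 2: 22.0 × 1.787² = 70.2541px
Step 4: 22.0 × 1.787⁴ = 224.3473px
Difference: 224.3473 − 70.2541 = 154.0932px

154.09px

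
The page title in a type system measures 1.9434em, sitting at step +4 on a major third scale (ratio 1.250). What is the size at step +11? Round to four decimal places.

9.2669em

1.9434 × 1.250⁷ = 1.9434 × 4.76837 ≈ 9.2669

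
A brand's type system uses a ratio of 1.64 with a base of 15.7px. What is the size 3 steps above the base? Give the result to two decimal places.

69.25px

15.7 × 1.64³ = 15.7 × 4.41094 ≈ 69.25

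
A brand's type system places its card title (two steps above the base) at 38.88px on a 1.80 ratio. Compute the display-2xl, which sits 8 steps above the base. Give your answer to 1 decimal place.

Moving from step +2 to step +8 is 6 steps up, so multiply by r⁶.
38.88 × 1.80⁶ = 38.88 × 34.01222 ≈ 1322.395

1322.4px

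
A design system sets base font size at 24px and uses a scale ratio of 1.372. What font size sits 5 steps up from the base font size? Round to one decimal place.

116.7px

A modular type scale is a geometric sequence: sizeₙ = base × rⁿ.
24.0 × 1.372⁵ = 24.0 × 4.86150 ≈ 116.68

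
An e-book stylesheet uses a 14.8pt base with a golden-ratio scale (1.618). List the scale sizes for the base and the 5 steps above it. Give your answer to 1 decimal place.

Step 0: 14.8pt
Step 1: 14.8 × 1.618 = 23.9
Step 2: 14.8 × 1.618² = 38.7
Step 3: 14.8 × 1.618³ = 62.7
Step 4: 14.8 × 1.618⁴ = 101.4
Step 5: 14.8 × 1.618⁵ = 164.1

14.8pt, 23.9pt, 38.7pt, 62.7pt, 101.4pt, 164.1pt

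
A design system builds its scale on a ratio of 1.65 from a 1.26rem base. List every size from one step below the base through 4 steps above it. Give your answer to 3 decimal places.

Step -1: 1.26 ÷ 1.65 = 0.764
Step 0: 1.26rem
Step 1: 1.26 × 1.65 = 2.079
Step 2: 1.26 × 1.65² = 3.430
Step 3: 1.26 × 1.65³ = 5.660
Step 4: 1.26 × 1.65⁴ = 9.339

0.764rem, 1.260rem, 2.079rem, 3.430rem, 5.660rem, 9.339rem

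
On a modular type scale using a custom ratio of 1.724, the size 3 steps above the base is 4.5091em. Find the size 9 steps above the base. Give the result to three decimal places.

The gap is 9 − (3) = 6 steps, so the factor is 1.724^6.
4.5091 × 1.724⁶ = 4.5091 × 26.25570 ≈ 118.390

118.390em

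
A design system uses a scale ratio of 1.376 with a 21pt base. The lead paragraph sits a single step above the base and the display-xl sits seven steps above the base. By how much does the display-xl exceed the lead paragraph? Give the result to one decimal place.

Step 1: 21.0 × 1.376 = 28.896pt
Step 7: 21.0 × 1.376⁷ = 196.132pt
Difference: 196.132 − 28.896 = 167.236pt

167.2pt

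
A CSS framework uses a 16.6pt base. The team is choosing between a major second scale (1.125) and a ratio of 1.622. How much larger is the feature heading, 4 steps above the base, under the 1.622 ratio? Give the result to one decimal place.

Major second: 16.6 × 1.125⁴ = 26.590pt
At 1.622: 16.6 × 1.622⁴ = 114.898pt
Difference: 114.898 − 26.590 = 88.308pt

88.3pt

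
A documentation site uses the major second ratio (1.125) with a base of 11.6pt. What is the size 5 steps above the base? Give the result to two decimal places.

20.90pt

11.6 × 1.125⁵ = 11.6 × 1.80203 ≈ 20.90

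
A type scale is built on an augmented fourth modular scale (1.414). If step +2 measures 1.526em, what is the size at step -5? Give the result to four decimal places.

The gap is -5 − (2) = -7 steps, so the factor is 1.414^-7.
1.526 ÷ 1.414⁷ = 1.526 ÷ 11.30175 ≈ 0.1350

0.1350em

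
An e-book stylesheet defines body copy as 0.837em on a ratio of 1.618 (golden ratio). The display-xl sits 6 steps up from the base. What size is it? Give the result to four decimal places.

15.0175em

A modular type scale is a geometric sequence: sizeₙ = base × rⁿ.
0.837 × 1.618⁶ = 0.837 × 17.94201 ≈ 15.0175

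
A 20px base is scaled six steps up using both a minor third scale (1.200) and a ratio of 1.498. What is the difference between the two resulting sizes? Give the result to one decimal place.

Minor third: 20.0 × 1.200⁶ = 59.720px
At 1.498: 20.0 × 1.498⁶ = 225.996px
Difference: 225.996 − 59.720 = 166.276px

166.3px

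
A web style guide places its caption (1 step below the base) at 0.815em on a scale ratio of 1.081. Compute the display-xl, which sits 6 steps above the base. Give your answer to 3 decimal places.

1.406em

The gap is 6 − (-1) = 7 steps, so the factor is 1.081^7.
0.815 × 1.081⁷ = 0.815 × 1.72496 ≈ 1.406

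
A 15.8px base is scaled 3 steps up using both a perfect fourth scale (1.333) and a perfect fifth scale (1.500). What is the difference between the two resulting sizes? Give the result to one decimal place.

Perfect fourth: 15.8 × 1.333³ = 37.424px
Perfect fifth: 15.8 × 1.500³ = 53.325px
Difference: 53.325 − 37.424 = 15.901px

15.9px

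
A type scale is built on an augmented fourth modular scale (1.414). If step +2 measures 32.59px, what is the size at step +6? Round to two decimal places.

The gap is 6 − (2) = 4 steps, so the factor is 1.414^4.
32.59 × 1.414⁴ = 32.59 × 3.99758 ≈ 130.281

130.28px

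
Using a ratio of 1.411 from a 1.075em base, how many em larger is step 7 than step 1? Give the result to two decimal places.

Step 1: 1.075 × 1.411 = 1.5168em
Step 7: 1.075 × 1.411⁷ = 11.9701em
Difference: 11.9701 − 1.5168 = 10.4533em

10.45em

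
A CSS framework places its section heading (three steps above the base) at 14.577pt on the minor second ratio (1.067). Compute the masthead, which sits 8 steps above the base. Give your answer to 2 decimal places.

14.577 × 1.067⁵ = 14.577 × 1.38300 ≈ 20.160

20.16pt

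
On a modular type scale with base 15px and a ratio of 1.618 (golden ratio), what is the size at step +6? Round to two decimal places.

269.13px

Each step on a modular scale multiplies by the ratio, so the size n steps from the base is base × ratioⁿ.
15.0 × 1.618⁶ = 15.0 × 17.94201 ≈ 269.13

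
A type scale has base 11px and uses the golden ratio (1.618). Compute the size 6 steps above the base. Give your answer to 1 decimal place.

Each step on a modular scale multiplies by the ratio, so the size n steps from the base is base × ratioⁿ.
11.0 × 1.618⁶ = 11.0 × 17.94201 ≈ 197.36

197.4px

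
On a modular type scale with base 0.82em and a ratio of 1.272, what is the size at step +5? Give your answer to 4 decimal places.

0.82 × 1.272⁵ = 0.82 × 3.32993 ≈ 2.7305

2.7305em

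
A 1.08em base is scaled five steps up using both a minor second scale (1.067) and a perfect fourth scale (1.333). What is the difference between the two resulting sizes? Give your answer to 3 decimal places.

3.052em

Minor second: 1.08 × 1.067⁵ = 1.49364em
Perfect fourth: 1.08 × 1.333⁵ = 4.54543em
Difference: 4.54543 − 1.49364 = 3.05179em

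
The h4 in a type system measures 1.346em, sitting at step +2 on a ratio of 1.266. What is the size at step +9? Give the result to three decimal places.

1.346 × 1.266⁷ = 1.346 × 5.21238 ≈ 7.016

7.016em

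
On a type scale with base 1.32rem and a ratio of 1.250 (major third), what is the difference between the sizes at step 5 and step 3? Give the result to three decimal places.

Step 3: 1.32 × 1.250³ = 2.57812rem
Step 5: 1.32 × 1.250⁵ = 4.02832rem
Difference: 4.02832 − 2.57812 = 1.45020rem

1.450rem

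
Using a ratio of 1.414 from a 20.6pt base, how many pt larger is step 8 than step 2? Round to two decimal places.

Step 2: 20.6 × 1.414² = 41.1876pt
Step 8: 20.6 × 1.414⁸ = 329.2020pt
Difference: 329.2020 − 41.1876 = 288.0144pt

288.01pt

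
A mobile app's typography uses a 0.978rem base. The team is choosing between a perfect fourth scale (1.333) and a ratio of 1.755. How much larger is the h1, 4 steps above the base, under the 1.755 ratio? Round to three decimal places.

Perfect fourth: 0.978 × 1.333⁴ = 3.08787rem
At 1.755: 0.978 × 1.755⁴ = 9.27785rem
Difference: 9.27785 − 3.08787 = 6.18998rem

6.190rem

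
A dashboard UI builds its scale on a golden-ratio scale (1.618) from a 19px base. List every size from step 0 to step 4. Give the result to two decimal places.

19.00px, 30.74px, 49.74px, 80.48px, 130.22px

Step 0: 19px
Step 1: 19.0 × 1.618 = 30.74
Step 2: 19.0 × 1.618² = 49.74
Step 3: 19.0 × 1.618³ = 80.48
Step 4: 19.0 × 1.618⁴ = 130.22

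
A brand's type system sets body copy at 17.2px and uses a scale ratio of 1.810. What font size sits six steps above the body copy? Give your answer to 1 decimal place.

Every step multiplies by the scale ratio.
17.2 × 1.810⁶ = 17.2 × 35.16183 ≈ 604.78

604.8px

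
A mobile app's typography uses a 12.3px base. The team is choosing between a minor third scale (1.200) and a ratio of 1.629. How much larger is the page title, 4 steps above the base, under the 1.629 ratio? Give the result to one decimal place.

Minor third: 12.3 × 1.200⁴ = 25.505px
At 1.629: 12.3 × 1.629⁴ = 86.614px
Difference: 86.614 − 25.505 = 61.109px

61.1px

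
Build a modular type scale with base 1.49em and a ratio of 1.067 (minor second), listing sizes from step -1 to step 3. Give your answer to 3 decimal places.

Step -1: 1.49 ÷ 1.067 = 1.396
Step 0: 1.49em
Step 1: 1.49 × 1.067 = 1.590
Step 2: 1.49 × 1.067² = 1.696
Step 3: 1.49 × 1.067³ = 1.810

1.396em, 1.490em, 1.590em, 1.696em, 1.810em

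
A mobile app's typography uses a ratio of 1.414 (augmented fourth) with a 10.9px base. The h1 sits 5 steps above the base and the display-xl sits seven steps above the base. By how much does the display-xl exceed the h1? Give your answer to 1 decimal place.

Step 5: 10.9 × 1.414⁵ = 61.613px
Step 7: 10.9 × 1.414⁷ = 123.189px
Difference: 123.189 − 61.613 = 61.576px

61.6px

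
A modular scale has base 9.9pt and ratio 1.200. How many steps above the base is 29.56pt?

6

1.200ⁿ = 29.56 / 9.9 = 2.9859
n = ln(2.9859) / ln(1.200) = 1.0939 / 0.1823 ≈ 6.00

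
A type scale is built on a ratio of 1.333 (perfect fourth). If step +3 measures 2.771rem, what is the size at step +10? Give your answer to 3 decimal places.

20.723rem

The gap is 10 − (3) = 7 steps, so the factor is 1.333^7.
2.771 × 1.333⁷ = 2.771 × 7.47844 ≈ 20.723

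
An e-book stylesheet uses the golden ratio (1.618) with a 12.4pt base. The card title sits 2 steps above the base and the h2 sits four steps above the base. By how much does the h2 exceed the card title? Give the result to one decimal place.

Step 2: 12.4 × 1.618² = 32.462pt
Step 4: 12.4 × 1.618⁴ = 84.984pt
Difference: 84.984 − 32.462 = 52.522pt

52.5pt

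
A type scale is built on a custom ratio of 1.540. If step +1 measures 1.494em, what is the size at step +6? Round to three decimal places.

Moving from step +1 to step +6 is 5 steps up, so multiply by r⁵.
1.494 × 1.540⁵ = 1.494 × 8.66171 ≈ 12.941

12.941em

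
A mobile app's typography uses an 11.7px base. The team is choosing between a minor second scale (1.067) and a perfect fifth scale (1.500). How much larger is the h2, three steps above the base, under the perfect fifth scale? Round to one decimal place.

Minor second: 11.7 × 1.067³ = 14.213px
Perfect fifth: 11.7 × 1.500³ = 39.487px
Difference: 39.487 − 14.213 = 25.274px

25.3px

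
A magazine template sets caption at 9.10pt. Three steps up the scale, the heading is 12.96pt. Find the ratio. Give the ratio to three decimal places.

The ratio satisfies 9.10 × r³ = 12.96, so r = (12.96 / 9.10)^(1/3).
r = 1.4242^(1/3) ≈ 1.1251

1.125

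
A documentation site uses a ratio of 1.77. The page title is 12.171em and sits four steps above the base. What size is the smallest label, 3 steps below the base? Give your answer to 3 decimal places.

0.224em

Moving from step +4 to step -3 is 7 steps down, so divide by r⁷.
12.171 ÷ 1.77⁷ = 12.171 ÷ 54.42681 ≈ 0.224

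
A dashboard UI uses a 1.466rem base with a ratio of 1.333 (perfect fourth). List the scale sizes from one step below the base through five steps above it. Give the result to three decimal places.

Step -1: 1.466 ÷ 1.333 = 1.100
Step 0: 1.466rem
Step 1: 1.466 × 1.333 = 1.954
Step 2: 1.466 × 1.333² = 2.605
Step 3: 1.466 × 1.333³ = 3.472
Step 4: 1.466 × 1.333⁴ = 4.629
Step 5: 1.466 × 1.333⁵ = 6.170

1.100rem, 1.466rem, 1.954rem, 2.605rem, 3.472rem, 4.629rem, 6.170rem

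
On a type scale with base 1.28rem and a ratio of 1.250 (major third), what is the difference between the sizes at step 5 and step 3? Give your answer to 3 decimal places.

Step 3: 1.28 × 1.250³ = 2.50000rem
Step 5: 1.28 × 1.250⁵ = 3.90625rem
Difference: 3.90625 − 2.50000 = 1.40625rem

1.406rem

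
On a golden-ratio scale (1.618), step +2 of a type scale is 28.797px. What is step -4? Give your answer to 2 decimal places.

1.61px

28.797 ÷ 1.618⁶ = 28.797 ÷ 17.94201 ≈ 1.605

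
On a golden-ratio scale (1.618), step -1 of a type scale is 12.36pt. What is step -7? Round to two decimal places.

0.69pt

The gap is -7 − (-1) = -6 steps, so the factor is 1.618^-6.
12.36 ÷ 1.618⁶ = 12.36 ÷ 17.94201 ≈ 0.689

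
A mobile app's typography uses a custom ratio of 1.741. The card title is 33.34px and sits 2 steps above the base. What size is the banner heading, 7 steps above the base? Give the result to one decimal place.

Moving from step +2 to step +7 is 5 steps up, so multiply by r⁵.
33.34 × 1.741⁵ = 33.34 × 15.99535 ≈ 533.285

533.3px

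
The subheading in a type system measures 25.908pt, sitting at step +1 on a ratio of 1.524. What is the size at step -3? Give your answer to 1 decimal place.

4.8pt

The gap is -3 − (1) = -4 steps, so the factor is 1.524^-4.
25.908 ÷ 1.524⁴ = 25.908 ÷ 5.39436 ≈ 4.803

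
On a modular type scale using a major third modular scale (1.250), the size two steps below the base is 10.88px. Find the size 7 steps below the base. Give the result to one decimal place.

Moving from step -2 to step -7 is 5 steps down, so divide by r⁵.
10.88 ÷ 1.250⁵ = 10.88 ÷ 3.05176 ≈ 3.565

3.6px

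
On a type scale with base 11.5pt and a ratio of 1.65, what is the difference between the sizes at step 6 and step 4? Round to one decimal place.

146.8pt

Step 4: 11.5 × 1.65⁴ = 85.238pt
Step 6: 11.5 × 1.65⁶ = 232.061pt
Difference: 232.061 − 85.238 = 146.823pt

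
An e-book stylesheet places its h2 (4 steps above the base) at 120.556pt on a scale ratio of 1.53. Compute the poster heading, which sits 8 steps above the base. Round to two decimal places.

660.62pt

The gap is 8 − (4) = 4 steps, so the factor is 1.53^4.
120.556 × 1.53⁴ = 120.556 × 5.47981 ≈ 660.624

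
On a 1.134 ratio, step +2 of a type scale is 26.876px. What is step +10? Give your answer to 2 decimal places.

73.50px

The gap is 10 − (2) = 8 steps, so the factor is 1.134^8.
26.876 × 1.134⁸ = 26.876 × 2.73467 ≈ 73.497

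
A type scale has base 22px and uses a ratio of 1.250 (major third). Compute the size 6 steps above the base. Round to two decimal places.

83.92px

Each step on a modular scale multiplies by the ratio, so the size n steps from the base is base × ratioⁿ.
22.0 × 1.250⁶ = 22.0 × 3.81470 ≈ 83.92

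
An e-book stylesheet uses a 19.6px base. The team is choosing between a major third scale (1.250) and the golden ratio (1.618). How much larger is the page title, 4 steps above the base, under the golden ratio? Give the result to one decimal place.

Major third: 19.6 × 1.250⁴ = 47.852px
Golden ratio: 19.6 × 1.618⁴ = 134.329px
Difference: 134.329 − 47.852 = 86.477px

86.5px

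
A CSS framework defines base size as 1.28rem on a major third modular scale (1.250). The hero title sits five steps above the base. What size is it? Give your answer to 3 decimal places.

1.28 × 1.250⁵ = 1.28 × 3.05176 ≈ 3.906

3.906rem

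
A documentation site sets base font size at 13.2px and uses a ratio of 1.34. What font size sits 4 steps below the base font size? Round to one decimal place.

4.1px

Each step on a modular scale multiplies by the ratio, so the size n steps from the base is base × ratioⁿ.
13.2 ÷ 1.34⁴ = 13.2 ÷ 3.22418 ≈ 4.09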